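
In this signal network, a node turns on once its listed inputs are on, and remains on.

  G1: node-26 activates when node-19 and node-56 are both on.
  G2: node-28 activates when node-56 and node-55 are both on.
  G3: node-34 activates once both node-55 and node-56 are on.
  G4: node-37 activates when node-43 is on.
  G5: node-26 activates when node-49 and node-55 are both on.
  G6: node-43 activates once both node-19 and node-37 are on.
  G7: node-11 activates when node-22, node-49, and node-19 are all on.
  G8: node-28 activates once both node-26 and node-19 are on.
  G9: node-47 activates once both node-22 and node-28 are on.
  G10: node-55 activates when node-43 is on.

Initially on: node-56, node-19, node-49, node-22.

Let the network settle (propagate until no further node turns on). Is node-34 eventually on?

No

node-34 would need node-55 and node-56 (G3), but node-55 never turns on.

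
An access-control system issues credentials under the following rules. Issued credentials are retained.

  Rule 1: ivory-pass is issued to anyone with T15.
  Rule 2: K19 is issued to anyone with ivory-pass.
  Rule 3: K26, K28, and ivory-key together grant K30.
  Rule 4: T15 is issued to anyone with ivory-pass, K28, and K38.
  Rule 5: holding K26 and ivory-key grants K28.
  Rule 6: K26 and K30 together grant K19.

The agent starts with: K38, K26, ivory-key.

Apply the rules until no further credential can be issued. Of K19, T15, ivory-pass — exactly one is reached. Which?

Holding K26 and ivory-key grants K28 (Rule 5).
Holding K26, K28, and ivory-key grants K30 (Rule 3).
Holding K26 and K30 grants K19 (Rule 6).
T15 would need ivory-pass, K28, and K38 (Rule 4), but ivory-pass is never granted. ivory-pass would need T15 (Rule 1), but T15 is never granted.

K19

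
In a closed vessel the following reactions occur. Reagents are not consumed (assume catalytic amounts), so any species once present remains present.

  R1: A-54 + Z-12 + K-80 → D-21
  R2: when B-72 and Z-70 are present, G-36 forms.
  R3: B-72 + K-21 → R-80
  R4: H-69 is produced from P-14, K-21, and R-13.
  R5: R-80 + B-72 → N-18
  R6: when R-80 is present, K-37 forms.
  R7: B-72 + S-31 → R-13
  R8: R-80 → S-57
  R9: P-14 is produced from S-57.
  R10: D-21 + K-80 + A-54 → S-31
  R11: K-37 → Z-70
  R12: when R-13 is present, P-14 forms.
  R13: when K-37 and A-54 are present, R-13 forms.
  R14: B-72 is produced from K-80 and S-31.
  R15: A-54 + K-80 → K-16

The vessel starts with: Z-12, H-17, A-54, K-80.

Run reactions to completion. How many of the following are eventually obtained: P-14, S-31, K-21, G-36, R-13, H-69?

A-54, Z-12, and K-80 present → D-21 forms (R1).
D-21, K-80, and A-54 present → S-31 forms (R10).
K-80 and S-31 present → B-72 forms (R14).
B-72 and S-31 present → R-13 forms (R7).
R-13 present → P-14 forms (R12).
P-14: reached.
S-31: reached.
No rule produces K-21, and it is not given.
G-36 would need B-72 and Z-70 (R2), but Z-70 never forms.
R-13: reached.
H-69 would need P-14, K-21, and R-13 (R4), but K-21 never forms.
Reached: P-14, S-31, and R-13 — 3 of the 6.

3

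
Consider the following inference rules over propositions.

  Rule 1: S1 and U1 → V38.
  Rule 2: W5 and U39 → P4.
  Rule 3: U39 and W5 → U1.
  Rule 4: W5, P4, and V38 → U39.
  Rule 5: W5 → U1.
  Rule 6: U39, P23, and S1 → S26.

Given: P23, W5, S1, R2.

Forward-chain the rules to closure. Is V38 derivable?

From W5, Rule 5 gives U1.
From S1 and U1, Rule 1 gives V38.

Yes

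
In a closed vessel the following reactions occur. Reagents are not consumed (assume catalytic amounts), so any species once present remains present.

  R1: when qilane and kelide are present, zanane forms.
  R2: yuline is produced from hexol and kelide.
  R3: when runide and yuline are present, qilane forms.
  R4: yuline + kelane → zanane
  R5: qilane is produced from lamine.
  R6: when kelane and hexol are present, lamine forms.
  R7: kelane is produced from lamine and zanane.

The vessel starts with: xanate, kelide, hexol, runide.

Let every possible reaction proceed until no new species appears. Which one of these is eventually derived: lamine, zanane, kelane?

zanane

hexol and kelide present → yuline forms (R2).
runide and yuline present → qilane forms (R3).
qilane and kelide present → zanane forms (R1).
kelane would need lamine and zanane (R7), but lamine never forms. lamine would need kelane and hexol (R6), but kelane never forms.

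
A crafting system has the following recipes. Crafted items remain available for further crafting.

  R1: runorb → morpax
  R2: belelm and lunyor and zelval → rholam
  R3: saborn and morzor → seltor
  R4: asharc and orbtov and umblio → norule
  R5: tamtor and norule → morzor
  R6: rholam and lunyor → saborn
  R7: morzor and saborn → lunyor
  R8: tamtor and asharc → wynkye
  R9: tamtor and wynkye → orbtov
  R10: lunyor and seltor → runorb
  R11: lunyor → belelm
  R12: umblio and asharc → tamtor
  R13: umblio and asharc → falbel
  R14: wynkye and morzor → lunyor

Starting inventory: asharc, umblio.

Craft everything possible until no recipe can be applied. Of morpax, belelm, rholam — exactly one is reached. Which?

belelm

Using R12, umblio and asharc make tamtor.
tamtor and asharc → wynkye (R8).
Using R9, tamtor and wynkye make orbtov.
asharc and orbtov and umblio → norule (R4).
tamtor and norule → morzor (R5).
Using R14, wynkye and morzor make lunyor.
Using R11, lunyor makes belelm.
morpax would need runorb (R1), but runorb is never obtained. rholam would need belelm, lunyor, and zelval (R2), but zelval is never obtained.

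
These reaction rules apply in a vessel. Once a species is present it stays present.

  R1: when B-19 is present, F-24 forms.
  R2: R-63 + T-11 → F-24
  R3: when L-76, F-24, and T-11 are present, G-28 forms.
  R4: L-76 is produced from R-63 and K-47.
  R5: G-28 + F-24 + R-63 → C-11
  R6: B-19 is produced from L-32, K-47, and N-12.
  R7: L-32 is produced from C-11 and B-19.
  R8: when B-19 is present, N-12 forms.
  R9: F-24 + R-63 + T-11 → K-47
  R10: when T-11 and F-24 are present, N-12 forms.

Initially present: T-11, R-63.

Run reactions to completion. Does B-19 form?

No

B-19 would need L-32, K-47, and N-12 (R6), but L-32 never forms.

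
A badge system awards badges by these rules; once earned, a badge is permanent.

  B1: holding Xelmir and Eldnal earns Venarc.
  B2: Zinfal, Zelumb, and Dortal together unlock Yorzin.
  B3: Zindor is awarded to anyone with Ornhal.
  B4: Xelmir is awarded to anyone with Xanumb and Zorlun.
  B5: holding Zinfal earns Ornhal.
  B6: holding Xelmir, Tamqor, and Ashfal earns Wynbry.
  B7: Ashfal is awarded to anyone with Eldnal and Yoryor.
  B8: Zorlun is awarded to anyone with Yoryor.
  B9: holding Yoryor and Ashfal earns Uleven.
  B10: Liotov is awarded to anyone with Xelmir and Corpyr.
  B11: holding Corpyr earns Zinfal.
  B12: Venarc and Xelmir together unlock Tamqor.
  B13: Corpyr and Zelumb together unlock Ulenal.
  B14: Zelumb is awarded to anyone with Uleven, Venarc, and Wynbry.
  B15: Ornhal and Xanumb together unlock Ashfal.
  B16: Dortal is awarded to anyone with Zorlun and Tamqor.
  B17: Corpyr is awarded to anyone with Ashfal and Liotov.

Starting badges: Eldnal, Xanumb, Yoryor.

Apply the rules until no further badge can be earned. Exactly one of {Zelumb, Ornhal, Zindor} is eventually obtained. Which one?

With Eldnal and Yoryor, Ashfal is earned (B7).
With Yoryor, Zorlun is earned (B8).
With Xanumb and Zorlun, Xelmir is earned (B4).
With Yoryor and Ashfal, Uleven is earned (B9).
With Xelmir and Eldnal, Venarc is earned (B1).
With Venarc and Xelmir, Tamqor is earned (B12).
With Xelmir, Tamqor, and Ashfal, Wynbry is earned (B6).
With Uleven, Venarc, and Wynbry, Zelumb is earned (B14).
Ornhal would need Zinfal (B5), but Zinfal is never earned. Zindor would need Ornhal (B3), but Ornhal is never earned.

Zelumb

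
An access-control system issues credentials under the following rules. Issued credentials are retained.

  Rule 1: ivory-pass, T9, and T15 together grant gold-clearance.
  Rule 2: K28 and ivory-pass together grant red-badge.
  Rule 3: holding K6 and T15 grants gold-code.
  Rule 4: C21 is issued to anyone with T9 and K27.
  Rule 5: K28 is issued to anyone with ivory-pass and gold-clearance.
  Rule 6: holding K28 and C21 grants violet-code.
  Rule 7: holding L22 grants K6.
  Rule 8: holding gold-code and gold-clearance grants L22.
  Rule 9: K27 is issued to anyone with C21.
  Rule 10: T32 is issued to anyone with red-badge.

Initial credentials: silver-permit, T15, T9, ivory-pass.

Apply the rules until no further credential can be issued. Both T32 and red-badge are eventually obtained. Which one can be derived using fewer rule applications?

red-badge

red-badge: Holding ivory-pass, T9, and T15 grants gold-clearance (Rule 1). Holding ivory-pass and gold-clearance grants K28 (Rule 5). Holding K28 and ivory-pass grants red-badge (Rule 2). [3 rule applications]
T32: Holding ivory-pass, T9, and T15 grants gold-clearance (Rule 1). Holding ivory-pass and gold-clearance grants K28 (Rule 5). Holding K28 and ivory-pass grants red-badge (Rule 2). Holding red-badge grants T32 (Rule 10). [4 rule applications]
red-badge needs fewer.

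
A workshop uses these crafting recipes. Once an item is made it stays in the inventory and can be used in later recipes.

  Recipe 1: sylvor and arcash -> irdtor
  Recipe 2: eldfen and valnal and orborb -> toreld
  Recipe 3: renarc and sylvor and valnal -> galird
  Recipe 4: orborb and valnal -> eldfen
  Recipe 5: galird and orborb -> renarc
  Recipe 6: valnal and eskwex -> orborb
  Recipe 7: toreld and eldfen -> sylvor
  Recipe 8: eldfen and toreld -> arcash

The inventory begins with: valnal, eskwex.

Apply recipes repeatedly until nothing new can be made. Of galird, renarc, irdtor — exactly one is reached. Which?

valnal and eskwex -> orborb (Recipe 6).
Using Recipe 4, orborb and valnal make eldfen.
eldfen and valnal and orborb -> toreld (Recipe 2).
toreld and eldfen -> sylvor (Recipe 7).
eldfen and toreld -> arcash (Recipe 8).
sylvor and arcash -> irdtor (Recipe 1).
renarc would need galird and orborb (Recipe 5), but galird is never obtained. galird would need renarc, sylvor, and valnal (Recipe 3), but renarc is never obtained.

irdtor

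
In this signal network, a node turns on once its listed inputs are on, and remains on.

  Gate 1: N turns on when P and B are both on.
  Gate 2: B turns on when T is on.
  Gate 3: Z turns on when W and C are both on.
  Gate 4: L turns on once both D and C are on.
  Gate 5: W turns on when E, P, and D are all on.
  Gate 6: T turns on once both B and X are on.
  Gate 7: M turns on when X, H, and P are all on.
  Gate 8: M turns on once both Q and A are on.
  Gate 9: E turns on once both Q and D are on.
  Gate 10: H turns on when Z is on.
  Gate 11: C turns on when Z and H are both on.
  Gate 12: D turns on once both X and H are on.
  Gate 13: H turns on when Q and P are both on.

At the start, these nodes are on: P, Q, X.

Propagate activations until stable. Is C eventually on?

No

C would need Z and H (Gate 11), but Z never turns on.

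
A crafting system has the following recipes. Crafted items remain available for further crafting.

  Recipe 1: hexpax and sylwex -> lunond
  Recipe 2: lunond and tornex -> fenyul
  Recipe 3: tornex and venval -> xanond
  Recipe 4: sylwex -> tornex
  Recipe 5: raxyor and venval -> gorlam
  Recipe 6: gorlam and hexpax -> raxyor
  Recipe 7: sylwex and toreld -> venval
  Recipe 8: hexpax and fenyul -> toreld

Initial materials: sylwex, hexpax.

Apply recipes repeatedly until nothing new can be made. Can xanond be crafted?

Yes

Using Recipe 1, hexpax and sylwex make lunond.
Using Recipe 4, sylwex makes tornex.
lunond and tornex -> fenyul (Recipe 2).
hexpax and fenyul -> toreld (Recipe 8).
Using Recipe 7, sylwex and toreld make venval.
Using Recipe 3, tornex and venval make xanond.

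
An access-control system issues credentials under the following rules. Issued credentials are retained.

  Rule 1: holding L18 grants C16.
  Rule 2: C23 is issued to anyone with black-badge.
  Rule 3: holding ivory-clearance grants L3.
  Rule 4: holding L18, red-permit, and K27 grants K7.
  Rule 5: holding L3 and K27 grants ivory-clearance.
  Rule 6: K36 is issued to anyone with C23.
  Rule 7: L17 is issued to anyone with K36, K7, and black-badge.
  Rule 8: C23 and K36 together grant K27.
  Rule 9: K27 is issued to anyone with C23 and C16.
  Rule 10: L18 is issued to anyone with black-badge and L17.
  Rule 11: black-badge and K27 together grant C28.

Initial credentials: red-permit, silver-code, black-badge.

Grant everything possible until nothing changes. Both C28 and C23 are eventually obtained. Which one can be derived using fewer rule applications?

C23

C23: Holding black-badge grants C23 (Rule 2). [1 rule application]
C28: Holding black-badge grants C23 (Rule 2). Holding C23 grants K36 (Rule 6). Holding C23 and K36 grants K27 (Rule 8). Holding black-badge and K27 grants C28 (Rule 11). [4 rule applications]
C23 needs fewer.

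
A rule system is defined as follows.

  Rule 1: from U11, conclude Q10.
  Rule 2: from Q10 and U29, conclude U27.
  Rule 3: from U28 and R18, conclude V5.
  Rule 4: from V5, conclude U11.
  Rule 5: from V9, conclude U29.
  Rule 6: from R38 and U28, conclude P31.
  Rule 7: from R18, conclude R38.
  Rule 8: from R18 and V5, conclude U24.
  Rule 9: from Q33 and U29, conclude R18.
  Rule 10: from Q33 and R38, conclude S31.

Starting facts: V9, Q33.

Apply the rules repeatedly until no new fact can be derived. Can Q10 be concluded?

No

Q10 would need U11 (Rule 1), but U11 is never established.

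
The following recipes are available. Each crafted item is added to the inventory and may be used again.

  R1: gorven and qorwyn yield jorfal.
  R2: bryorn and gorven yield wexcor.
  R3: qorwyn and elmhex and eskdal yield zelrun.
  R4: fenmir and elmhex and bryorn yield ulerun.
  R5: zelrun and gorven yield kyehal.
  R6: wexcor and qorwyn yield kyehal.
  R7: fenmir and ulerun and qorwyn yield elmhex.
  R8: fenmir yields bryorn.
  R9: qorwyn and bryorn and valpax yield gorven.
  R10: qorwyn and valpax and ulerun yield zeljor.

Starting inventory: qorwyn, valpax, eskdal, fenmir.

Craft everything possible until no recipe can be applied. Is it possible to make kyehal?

Yes

fenmir → bryorn (R8).
qorwyn and bryorn and valpax → gorven (R9).
bryorn and gorven → wexcor (R2).
Using R6, wexcor and qorwyn make kyehal.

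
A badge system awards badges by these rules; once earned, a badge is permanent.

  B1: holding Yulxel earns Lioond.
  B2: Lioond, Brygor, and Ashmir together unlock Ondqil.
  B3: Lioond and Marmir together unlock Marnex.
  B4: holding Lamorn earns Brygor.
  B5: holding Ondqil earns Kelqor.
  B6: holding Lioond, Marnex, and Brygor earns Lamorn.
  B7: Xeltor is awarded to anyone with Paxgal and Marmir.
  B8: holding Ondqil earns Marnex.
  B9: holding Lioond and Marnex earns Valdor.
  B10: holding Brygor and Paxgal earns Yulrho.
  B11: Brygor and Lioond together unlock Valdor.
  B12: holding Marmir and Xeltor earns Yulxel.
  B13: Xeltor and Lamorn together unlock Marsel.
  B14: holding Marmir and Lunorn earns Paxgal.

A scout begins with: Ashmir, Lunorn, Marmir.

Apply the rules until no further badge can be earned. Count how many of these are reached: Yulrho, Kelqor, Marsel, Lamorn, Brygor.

0

Yulrho would need Brygor and Paxgal (B10), but Brygor is never earned.
Kelqor would need Ondqil (B5), but Ondqil is never earned.
Marsel would need Xeltor and Lamorn (B13), but Lamorn is never earned.
Lamorn would need Lioond, Marnex, and Brygor (B6), but Brygor is never earned.
Brygor would need Lamorn (B4), but Lamorn is never earned.
None of the 5 are reached.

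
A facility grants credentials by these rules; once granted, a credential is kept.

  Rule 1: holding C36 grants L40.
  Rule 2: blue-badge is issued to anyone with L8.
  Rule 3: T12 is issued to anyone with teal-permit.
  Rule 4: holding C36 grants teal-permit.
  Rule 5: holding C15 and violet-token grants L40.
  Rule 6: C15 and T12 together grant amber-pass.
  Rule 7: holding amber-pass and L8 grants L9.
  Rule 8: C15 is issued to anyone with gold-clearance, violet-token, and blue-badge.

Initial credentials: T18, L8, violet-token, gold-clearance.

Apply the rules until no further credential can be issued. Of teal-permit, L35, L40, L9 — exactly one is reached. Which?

Holding L8 grants blue-badge (Rule 2).
Holding gold-clearance, violet-token, and blue-badge grants C15 (Rule 8).
Holding C15 and violet-token grants L40 (Rule 5).
teal-permit would need C36 (Rule 4), but C36 is never granted. L9 would need amber-pass and L8 (Rule 7), but amber-pass is never granted. No rule produces L35, and it is not given.

L40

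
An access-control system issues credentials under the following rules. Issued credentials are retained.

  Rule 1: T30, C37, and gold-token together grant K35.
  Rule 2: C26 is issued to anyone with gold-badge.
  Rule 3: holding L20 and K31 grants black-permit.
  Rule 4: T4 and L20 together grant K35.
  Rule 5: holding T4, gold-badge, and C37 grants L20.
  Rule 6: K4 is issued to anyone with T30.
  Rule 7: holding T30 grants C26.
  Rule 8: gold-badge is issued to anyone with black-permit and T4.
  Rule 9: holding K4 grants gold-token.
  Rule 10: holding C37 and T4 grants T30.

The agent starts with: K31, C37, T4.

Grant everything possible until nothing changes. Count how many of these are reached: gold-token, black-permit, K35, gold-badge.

Holding C37 and T4 grants T30 (Rule 10).
Holding T30 grants K4 (Rule 6).
Holding K4 grants gold-token (Rule 9).
Holding T30, C37, and gold-token grants K35 (Rule 1).
gold-token: reached.
black-permit would need L20 and K31 (Rule 3), but L20 is never granted.
K35: reached.
gold-badge would need black-permit and T4 (Rule 8), but black-permit is never granted.
Reached: gold-token and K35 — 2 of the 4.

2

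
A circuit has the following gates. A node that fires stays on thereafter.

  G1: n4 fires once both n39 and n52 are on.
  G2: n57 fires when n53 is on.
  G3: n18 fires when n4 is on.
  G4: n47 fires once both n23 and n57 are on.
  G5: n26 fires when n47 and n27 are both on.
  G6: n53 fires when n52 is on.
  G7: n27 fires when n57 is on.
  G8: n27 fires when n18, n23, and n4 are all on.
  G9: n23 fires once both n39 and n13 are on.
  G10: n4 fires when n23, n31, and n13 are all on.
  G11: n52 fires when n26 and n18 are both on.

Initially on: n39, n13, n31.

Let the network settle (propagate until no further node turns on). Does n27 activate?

n39 and n13 are on, so n23 fires (G9).
n23, n31, and n13 are on, so n4 fires (G10).
n4 is on, so n18 fires (G3).
n18, n23, and n4 are on, so n27 fires (G8).

Yes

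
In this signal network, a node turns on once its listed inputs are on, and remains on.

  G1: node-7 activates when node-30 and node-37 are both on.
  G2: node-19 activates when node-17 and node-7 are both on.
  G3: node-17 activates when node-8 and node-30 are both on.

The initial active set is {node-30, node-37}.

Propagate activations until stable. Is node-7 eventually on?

G1: node-30 and node-37 on → node-7 on.

Yes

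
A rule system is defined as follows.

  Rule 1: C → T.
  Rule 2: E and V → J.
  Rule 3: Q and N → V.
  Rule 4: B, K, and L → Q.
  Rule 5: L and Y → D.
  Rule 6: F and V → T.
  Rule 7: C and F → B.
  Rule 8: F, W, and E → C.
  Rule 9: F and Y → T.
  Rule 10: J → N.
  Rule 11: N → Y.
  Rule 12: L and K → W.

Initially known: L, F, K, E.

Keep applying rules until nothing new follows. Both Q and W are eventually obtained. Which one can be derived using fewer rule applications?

W: L and K hold, so W follows (Rule 12). [1 rule application]
Q: From L and K, Rule 12 gives W. From F, W, and E, Rule 8 gives C. C and F hold, so B follows (Rule 7). From B, K, and L, Rule 4 gives Q. [4 rule applications]
W needs fewer.

W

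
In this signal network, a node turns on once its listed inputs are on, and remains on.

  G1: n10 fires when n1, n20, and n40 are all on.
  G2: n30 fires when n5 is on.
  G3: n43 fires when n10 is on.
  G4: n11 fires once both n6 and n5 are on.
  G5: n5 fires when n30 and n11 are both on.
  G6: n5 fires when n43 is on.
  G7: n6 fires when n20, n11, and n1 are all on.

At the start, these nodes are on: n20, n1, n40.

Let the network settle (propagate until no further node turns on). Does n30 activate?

Yes

G1: n1, n20, and n40 on → n10 on.
G3: n10 on → n43 on.
G6: n43 on → n5 on.
n5 is on, so n30 fires (G2).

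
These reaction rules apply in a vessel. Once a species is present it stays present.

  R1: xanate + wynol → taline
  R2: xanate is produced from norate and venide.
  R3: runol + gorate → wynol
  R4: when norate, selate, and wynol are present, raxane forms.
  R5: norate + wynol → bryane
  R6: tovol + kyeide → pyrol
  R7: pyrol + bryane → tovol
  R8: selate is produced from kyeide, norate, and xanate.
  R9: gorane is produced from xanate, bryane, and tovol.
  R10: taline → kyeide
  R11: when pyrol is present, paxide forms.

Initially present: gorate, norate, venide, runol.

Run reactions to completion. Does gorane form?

No

gorane would need xanate, bryane, and tovol (R9), but tovol never forms.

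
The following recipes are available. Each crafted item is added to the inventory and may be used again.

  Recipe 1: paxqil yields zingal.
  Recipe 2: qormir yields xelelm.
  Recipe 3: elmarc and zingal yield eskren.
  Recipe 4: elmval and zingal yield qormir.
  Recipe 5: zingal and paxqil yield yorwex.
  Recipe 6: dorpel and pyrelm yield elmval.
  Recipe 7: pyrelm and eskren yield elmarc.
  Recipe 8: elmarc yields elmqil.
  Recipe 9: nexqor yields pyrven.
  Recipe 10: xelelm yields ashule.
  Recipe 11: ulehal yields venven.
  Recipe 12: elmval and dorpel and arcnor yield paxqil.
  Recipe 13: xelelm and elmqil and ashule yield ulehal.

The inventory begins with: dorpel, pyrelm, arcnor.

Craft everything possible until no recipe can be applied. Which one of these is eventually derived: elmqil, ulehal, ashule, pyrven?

Using Recipe 6, dorpel and pyrelm make elmval.
elmval and dorpel and arcnor → paxqil (Recipe 12).
Using Recipe 1, paxqil makes zingal.
elmval and zingal → qormir (Recipe 4).
qormir → xelelm (Recipe 2).
Using Recipe 10, xelelm makes ashule.
pyrven would need nexqor (Recipe 9), but nexqor is never obtained. ulehal would need xelelm, elmqil, and ashule (Recipe 13), but elmqil is never obtained. elmqil would need elmarc (Recipe 8), but elmarc is never obtained.

ashule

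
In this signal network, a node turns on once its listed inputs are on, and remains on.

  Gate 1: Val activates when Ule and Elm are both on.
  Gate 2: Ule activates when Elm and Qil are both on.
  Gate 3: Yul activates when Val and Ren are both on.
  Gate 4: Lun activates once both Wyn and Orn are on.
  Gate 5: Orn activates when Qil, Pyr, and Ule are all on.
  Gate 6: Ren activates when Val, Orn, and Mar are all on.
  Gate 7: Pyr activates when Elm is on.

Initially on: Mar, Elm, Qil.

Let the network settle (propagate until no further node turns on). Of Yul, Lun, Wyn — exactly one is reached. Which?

Gate 7: Elm on → Pyr on.
Elm and Qil are on, so Ule activates (Gate 2).
Gate 5: Qil, Pyr, and Ule on → Orn on.
Ule and Elm are on, so Val activates (Gate 1).
Gate 6: Val, Orn, and Mar on → Ren on.
Gate 3: Val and Ren on → Yul on.
Lun would need Wyn and Orn (Gate 4), but Wyn never turns on. No rule produces Wyn, and it is not given.

Yul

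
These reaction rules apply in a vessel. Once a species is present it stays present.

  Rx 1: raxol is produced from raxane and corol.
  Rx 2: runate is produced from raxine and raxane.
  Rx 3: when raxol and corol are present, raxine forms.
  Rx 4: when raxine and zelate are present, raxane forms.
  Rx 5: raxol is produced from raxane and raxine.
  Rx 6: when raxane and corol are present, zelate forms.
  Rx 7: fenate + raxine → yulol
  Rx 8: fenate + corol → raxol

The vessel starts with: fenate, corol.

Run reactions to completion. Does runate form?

runate would need raxine and raxane (Rx 2), but raxane never forms.

No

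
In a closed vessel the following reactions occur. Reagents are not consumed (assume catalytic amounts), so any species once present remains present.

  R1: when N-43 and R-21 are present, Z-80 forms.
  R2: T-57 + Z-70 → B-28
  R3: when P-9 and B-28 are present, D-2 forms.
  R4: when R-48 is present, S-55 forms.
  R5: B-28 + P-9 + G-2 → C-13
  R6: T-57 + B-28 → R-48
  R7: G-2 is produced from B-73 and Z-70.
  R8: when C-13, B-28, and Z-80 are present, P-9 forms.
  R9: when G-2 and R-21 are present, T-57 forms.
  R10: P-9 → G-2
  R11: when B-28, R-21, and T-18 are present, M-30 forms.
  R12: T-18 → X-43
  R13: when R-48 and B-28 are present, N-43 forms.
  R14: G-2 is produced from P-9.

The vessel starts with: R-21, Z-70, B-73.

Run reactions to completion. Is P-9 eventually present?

P-9 would need C-13, B-28, and Z-80 (R8), but C-13 never forms.

No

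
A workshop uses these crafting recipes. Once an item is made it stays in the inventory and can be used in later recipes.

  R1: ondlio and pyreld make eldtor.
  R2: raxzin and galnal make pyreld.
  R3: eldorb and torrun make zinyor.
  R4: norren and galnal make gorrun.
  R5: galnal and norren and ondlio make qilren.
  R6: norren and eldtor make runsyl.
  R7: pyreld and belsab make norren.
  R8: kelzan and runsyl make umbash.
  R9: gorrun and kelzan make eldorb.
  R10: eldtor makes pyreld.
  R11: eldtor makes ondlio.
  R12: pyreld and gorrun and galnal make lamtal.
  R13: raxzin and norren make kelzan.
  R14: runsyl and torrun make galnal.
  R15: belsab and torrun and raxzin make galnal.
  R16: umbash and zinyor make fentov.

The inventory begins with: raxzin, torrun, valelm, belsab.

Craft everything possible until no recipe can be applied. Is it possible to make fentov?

No

fentov would need umbash and zinyor (R16), but umbash is never obtained.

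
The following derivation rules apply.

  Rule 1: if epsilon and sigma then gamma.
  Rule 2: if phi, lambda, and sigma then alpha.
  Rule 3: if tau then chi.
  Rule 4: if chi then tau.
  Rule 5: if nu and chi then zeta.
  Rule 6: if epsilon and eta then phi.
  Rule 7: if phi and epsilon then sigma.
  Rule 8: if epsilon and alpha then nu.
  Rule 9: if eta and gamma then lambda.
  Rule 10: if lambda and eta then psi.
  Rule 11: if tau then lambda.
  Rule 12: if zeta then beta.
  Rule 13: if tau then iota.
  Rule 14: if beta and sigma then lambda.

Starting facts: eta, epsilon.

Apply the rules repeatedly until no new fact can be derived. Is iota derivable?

iota would need tau (Rule 13), but tau is never established.

No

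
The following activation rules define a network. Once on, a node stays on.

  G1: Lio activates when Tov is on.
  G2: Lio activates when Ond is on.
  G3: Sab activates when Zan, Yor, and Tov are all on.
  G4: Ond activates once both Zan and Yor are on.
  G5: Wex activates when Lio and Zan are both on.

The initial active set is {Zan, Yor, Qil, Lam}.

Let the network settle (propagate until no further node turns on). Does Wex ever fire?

Yes

G4: Zan and Yor on → Ond on.
G2: Ond on → Lio on.
G5: Lio and Zan on → Wex on.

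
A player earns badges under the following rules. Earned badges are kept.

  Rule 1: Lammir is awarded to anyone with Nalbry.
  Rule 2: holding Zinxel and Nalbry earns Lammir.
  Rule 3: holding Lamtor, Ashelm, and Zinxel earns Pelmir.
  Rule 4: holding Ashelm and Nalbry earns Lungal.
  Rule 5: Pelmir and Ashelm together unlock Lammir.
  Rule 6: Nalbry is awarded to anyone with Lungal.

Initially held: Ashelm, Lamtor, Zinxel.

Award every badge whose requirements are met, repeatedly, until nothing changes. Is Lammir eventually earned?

Yes

With Lamtor, Ashelm, and Zinxel, Pelmir is earned (Rule 3).
With Pelmir and Ashelm, Lammir is earned (Rule 5).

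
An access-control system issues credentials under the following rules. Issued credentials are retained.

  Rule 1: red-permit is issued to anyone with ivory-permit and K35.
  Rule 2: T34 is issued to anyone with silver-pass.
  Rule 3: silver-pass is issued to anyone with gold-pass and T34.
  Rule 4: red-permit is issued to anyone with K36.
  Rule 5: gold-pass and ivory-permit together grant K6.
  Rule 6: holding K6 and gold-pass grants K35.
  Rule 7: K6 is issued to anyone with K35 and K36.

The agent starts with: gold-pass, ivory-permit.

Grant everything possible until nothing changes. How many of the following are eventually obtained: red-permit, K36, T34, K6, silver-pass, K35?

Holding gold-pass and ivory-permit grants K6 (Rule 5).
Holding K6 and gold-pass grants K35 (Rule 6).
Holding ivory-permit and K35 grants red-permit (Rule 1).
red-permit: reached.
No rule produces K36, and it is not given.
T34 would need silver-pass (Rule 2), but silver-pass is never granted.
K6: reached.
silver-pass would need gold-pass and T34 (Rule 3), but T34 is never granted.
K35: reached.
Reached: red-permit, K6, and K35 — 3 of the 6.

3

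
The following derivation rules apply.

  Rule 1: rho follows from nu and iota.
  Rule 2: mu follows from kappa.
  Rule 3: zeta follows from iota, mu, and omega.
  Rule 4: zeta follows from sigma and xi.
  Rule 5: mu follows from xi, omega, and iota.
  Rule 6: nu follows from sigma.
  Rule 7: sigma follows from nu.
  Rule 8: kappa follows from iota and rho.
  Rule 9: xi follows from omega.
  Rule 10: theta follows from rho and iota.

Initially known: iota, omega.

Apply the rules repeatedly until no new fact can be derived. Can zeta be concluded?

Yes

From omega, Rule 9 gives xi.
From xi, omega, and iota, Rule 5 gives mu.
iota, mu, and omega hold, so zeta follows (Rule 3).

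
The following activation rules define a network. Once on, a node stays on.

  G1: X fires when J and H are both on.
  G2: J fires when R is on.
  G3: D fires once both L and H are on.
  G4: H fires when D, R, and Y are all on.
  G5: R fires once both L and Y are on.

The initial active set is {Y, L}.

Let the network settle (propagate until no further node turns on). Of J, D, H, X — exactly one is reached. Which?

J

G5: L and Y on → R on.
G2: R on → J on.
D would need L and H (G3), but H never turns on. H would need D, R, and Y (G4), but D never turns on. X would need J and H (G1), but H never turns on.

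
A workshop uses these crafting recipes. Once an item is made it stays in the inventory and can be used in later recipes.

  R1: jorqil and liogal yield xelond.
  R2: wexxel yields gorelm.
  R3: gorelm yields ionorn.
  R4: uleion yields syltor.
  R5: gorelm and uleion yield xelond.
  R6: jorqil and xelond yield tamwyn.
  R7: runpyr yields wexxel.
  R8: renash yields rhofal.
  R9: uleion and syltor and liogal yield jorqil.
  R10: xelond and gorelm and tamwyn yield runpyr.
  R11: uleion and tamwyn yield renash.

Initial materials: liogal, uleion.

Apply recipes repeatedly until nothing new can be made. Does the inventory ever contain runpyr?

runpyr would need xelond, gorelm, and tamwyn (R10), but gorelm is never obtained.

No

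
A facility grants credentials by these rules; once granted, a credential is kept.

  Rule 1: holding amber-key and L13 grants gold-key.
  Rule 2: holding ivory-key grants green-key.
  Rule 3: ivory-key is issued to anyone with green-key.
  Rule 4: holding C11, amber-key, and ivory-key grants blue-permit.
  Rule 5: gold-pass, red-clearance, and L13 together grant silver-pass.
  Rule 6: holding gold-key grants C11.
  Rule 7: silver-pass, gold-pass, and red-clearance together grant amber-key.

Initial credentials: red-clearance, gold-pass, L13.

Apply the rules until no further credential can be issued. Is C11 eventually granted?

Yes

Holding gold-pass, red-clearance, and L13 grants silver-pass (Rule 5).
Holding silver-pass, gold-pass, and red-clearance grants amber-key (Rule 7).
Holding amber-key and L13 grants gold-key (Rule 1).
Holding gold-key grants C11 (Rule 6).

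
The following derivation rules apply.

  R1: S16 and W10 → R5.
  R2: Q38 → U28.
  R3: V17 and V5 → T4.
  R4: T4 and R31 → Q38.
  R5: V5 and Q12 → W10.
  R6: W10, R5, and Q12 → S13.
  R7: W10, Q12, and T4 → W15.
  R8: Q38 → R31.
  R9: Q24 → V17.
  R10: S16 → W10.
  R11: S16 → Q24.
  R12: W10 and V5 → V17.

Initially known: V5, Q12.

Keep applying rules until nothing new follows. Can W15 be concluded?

V5 and Q12 hold, so W10 follows (R5).
From W10 and V5, R12 gives V17.
From V17 and V5, R3 gives T4.
From W10, Q12, and T4, R7 gives W15.

Yes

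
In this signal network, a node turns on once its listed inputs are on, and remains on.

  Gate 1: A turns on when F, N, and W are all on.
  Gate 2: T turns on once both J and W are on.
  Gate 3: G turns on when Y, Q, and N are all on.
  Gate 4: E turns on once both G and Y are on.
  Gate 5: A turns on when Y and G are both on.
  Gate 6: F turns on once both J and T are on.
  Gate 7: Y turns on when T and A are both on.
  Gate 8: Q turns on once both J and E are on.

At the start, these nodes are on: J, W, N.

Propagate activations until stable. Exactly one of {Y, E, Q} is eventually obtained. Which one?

Gate 2: J and W on → T on.
Gate 6: J and T on → F on.
Gate 1: F, N, and W on → A on.
T and A are on, so Y turns on (Gate 7).
Q would need J and E (Gate 8), but E never turns on. E would need G and Y (Gate 4), but G never turns on.

Y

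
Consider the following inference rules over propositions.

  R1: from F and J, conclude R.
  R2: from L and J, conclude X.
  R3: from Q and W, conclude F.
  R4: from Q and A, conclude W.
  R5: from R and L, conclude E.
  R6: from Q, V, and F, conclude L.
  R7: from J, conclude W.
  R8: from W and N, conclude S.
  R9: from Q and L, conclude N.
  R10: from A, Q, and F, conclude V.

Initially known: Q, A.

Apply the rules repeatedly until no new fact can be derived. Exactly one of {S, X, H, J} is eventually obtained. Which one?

S

From Q and A, R4 gives W.
From Q and W, R3 gives F.
From A, Q, and F, R10 gives V.
Q, V, and F hold, so L follows (R6).
From Q and L, R9 gives N.
W and N hold, so S follows (R8).
No rule produces J, and it is not given. No rule produces H, and it is not given. X would need L and J (R2), but J is never established.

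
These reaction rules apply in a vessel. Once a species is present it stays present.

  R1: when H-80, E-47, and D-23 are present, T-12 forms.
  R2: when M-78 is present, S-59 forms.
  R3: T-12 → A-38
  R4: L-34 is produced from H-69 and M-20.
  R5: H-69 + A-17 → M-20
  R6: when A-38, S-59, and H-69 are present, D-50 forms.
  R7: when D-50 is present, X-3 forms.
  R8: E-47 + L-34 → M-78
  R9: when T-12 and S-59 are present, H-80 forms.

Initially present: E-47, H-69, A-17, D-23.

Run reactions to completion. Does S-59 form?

H-69 and A-17 present → M-20 forms (R5).
H-69 and M-20 present → L-34 forms (R4).
E-47 and L-34 present → M-78 forms (R8).
M-78 present → S-59 forms (R2).

Yes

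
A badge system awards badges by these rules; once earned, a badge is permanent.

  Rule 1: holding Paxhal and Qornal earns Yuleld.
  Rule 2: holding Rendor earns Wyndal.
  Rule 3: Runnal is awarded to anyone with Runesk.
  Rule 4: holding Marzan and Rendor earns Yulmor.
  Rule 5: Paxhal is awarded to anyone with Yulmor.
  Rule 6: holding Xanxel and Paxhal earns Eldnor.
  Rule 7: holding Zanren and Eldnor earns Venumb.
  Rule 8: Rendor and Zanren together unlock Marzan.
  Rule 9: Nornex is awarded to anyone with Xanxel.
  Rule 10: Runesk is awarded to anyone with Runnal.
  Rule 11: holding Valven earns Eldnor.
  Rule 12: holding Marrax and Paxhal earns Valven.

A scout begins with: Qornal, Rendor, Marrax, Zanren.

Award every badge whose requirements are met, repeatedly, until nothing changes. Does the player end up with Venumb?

Yes

With Rendor and Zanren, Marzan is earned (Rule 8).
With Marzan and Rendor, Yulmor is earned (Rule 4).
With Yulmor, Paxhal is earned (Rule 5).
With Marrax and Paxhal, Valven is earned (Rule 12).
With Valven, Eldnor is earned (Rule 11).
With Zanren and Eldnor, Venumb is earned (Rule 7).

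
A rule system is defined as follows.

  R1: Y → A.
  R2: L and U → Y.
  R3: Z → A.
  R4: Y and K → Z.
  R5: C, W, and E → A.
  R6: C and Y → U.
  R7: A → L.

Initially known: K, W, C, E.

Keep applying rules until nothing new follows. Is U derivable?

No

U would need C and Y (R6), but Y is never established.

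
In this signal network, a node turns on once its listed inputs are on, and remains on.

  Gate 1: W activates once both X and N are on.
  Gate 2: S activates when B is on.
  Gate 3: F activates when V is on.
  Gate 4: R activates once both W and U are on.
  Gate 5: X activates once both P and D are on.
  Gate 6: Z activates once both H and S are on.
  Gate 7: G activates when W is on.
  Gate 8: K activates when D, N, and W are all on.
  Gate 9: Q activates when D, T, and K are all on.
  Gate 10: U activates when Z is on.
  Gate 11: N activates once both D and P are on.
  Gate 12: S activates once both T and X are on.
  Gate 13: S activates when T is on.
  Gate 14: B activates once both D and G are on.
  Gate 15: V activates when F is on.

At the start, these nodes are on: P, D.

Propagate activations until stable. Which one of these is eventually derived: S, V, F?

S

Gate 5: P and D on → X on.
Gate 11: D and P on → N on.
Gate 1: X and N on → W on.
W is on, so G activates (Gate 7).
D and G are on, so B activates (Gate 14).
B is on, so S activates (Gate 2).
F would need V (Gate 3), but V never turns on. V would need F (Gate 15), but F never turns on.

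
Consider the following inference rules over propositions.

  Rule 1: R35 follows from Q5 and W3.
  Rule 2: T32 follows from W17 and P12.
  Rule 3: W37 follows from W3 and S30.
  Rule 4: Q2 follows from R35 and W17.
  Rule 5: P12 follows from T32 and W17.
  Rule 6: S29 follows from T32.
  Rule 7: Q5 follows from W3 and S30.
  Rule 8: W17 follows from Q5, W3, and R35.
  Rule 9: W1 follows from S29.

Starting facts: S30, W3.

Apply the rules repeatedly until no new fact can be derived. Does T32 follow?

T32 would need W17 and P12 (Rule 2), but P12 is never established.

No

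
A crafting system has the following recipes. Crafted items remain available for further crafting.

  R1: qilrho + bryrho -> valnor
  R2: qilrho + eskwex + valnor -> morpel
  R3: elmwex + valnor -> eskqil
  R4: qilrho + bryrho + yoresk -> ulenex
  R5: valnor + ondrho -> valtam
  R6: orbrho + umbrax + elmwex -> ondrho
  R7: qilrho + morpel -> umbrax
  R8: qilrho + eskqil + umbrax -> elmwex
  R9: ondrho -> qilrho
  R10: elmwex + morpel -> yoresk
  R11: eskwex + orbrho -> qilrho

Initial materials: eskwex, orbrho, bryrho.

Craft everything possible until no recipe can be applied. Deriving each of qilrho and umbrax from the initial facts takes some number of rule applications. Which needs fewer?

qilrho

qilrho: eskwex + orbrho -> qilrho (R11). [1 rule application]
umbrax: eskwex + orbrho -> qilrho (R11). qilrho + bryrho -> valnor (R1). qilrho + eskwex + valnor -> morpel (R2). Using R7, qilrho and morpel make umbrax. [4 rule applications]
qilrho needs fewer.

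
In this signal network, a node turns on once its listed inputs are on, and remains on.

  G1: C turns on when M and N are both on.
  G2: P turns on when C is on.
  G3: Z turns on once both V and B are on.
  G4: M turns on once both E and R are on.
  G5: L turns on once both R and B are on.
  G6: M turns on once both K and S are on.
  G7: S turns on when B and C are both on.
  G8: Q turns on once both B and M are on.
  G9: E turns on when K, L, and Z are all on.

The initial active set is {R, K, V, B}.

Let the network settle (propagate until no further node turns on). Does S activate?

No

S would need B and C (G7), but C never turns on.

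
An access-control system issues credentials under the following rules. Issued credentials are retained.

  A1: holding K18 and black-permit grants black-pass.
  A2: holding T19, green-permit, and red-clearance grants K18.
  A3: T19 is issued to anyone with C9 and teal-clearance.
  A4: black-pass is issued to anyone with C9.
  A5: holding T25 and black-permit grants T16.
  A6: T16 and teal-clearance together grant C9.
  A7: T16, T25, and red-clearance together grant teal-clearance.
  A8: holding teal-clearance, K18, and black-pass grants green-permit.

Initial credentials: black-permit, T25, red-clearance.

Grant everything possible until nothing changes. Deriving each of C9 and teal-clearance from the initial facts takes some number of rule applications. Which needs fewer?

teal-clearance

teal-clearance: Holding T25 and black-permit grants T16 (A5). Holding T16, T25, and red-clearance grants teal-clearance (A7). [2 rule applications]
C9: Holding T25 and black-permit grants T16 (A5). Holding T16, T25, and red-clearance grants teal-clearance (A7). Holding T16 and teal-clearance grants C9 (A6). [3 rule applications]
teal-clearance needs fewer.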